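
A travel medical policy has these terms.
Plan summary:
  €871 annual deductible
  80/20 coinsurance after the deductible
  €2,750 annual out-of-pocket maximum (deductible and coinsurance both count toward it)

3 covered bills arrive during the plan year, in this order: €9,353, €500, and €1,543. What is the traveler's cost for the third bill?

€82.60

Claim 1 (€9,353): deductible takes €871, €8,482 remains; traveler's 20% is €1,696.40. Cost to traveler: €2,567.40. OOP to date €2,567.40.
Claim 2 (€500): deductible already satisfied, so traveler's share is 20% × €500 = €100. Cost to traveler: €100. OOP to date €2,667.40.
Claim 3 (€1,543): deductible already satisfied, so traveler's share is 20% × €1,543 = €308.60. Adding that to €2,667.40 gives €2,976, past the €2,750 cap; traveler pays only €2,750 − €2,667.40 = €82.60.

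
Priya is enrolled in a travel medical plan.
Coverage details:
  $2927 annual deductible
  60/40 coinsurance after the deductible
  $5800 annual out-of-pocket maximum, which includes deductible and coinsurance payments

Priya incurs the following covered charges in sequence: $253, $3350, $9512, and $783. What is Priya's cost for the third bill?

Bill 1, $253: entire amount goes to the deductible. Traveler owes $253 (running OOP $253).
Bill 2, $3350: $2674 to deductible, leaving $676; 40% of $676 = $270.40. Traveler pays $2944.40; OOP now $3197.40.
Bill 3, $9512: deductible met; 40% of $9512 = $3804.80. Adding that to $3197.40 gives $7002.20, past the $5800 cap; traveler pays only $5800 − $3197.40 = $2602.60.

$2602.60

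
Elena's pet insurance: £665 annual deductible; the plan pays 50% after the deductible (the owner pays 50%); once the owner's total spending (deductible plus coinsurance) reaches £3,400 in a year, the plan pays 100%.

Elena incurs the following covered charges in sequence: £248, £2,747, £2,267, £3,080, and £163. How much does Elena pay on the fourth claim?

£436.50

Claim 1 — £248: entire amount goes to the deductible. Owner pays £248; OOP now £248.
Claim 2 — £2,747: £417 to deductible, leaving £2,330; 50% of £2,330 = £1,165. Owner owes £1,582 (running OOP £1,830).
Claim 3 — £2,267: deductible already satisfied, so owner's share is 50% × £2,267 = £1,133.50. Owner pays £1,133.50; OOP now £2,963.50.
Claim 4 — £3,080: 50% coinsurance on £3,080 = £1,540. That would push OOP to £4,503.50, over the £3,400 cap, so owner pays £3,400 − £2,963.50 = £436.50.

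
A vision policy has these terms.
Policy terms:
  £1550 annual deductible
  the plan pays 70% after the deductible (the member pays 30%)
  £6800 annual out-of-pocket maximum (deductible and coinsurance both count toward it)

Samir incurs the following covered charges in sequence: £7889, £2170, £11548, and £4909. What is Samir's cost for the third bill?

£2697.30

Claim 1 (£7889): £1550 finishes the deductible; £6339 goes to coinsurance; member's 30% is £1901.70. Cost to member: £3451.70. OOP to date £3451.70.
Claim 2 (£2170): deductible already satisfied, so member's share is 30% × £2170 = £651. Cost to member: £651. OOP to date £4102.70.
Claim 3 (£11548): deductible already satisfied, so member's share is 30% × £11548 = £3464.40. Adding that to £4102.70 gives £7567.10, past the £6800 cap; member pays only £6800 − £4102.70 = £2697.30.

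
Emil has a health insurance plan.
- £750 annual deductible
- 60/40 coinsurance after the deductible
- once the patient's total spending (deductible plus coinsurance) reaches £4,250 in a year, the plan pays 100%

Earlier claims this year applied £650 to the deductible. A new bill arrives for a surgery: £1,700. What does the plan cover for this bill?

£960

£650 of the £750 deductible is already met, leaving £100.
The remaining £1,600 (= £1,700 − £100) moves to coinsurance.
40% of £1,600 = £640 falls to the patient.
That puts the patient's cost at £100 + £640 = £740 before any cap.
Cumulative spending £650 + £740 = £1,390 stays under the £4,250 maximum.
The insurer covers the remainder: £1,700 − £740 = £960.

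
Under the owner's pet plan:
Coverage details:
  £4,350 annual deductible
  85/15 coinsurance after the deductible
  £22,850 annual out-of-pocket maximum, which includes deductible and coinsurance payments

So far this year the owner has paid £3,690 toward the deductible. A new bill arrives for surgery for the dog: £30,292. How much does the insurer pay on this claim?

Remaining deductible: £4,350 − £3,690 = £660.
That leaves £30,292 − £660 = £29,632 for coinsurance.
15% of £29,632 = £4,444.80 falls to the owner.
So the owner owes £660 + £4,444.80 = £5,104.80 before any cap.
Year-to-date out-of-pocket becomes £3,690 + £5,104.80 = £8,794.80, still under the £22,850 maximum, so no cap applies.
Insurer pays the balance: £30,292 − £5,104.80 = £25,187.20.

£25,187.20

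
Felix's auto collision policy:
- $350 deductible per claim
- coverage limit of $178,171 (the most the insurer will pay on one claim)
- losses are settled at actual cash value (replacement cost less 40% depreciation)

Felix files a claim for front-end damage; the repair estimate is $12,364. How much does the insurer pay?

$7,068.40

Depreciate 40%: the covered value is $12,364 × 0.6 = $7,418.40.
Less the $350 deductible: $7,418.40 − $350 = $7,068.40.
$7,068.40 is within the $178,171 limit, so the insurer pays $7,068.40.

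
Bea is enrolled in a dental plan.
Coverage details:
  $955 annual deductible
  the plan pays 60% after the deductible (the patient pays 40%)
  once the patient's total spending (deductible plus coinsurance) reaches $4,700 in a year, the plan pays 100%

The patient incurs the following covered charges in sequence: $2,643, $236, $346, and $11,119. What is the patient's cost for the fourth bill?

$2,837

Claim 1 ($2,643): deductible takes $955, $1,688 remains; 40% of $1,688 = $675.20. Cost to patient: $1,630.20. OOP to date $1,630.20.
Claim 2 ($236): deductible met; 40% of $236 = $94.40. Patient pays $94.40; OOP now $1,724.60.
Claim 3 ($346): 40% coinsurance on $346 = $138.40. Cost to patient: $138.40. OOP to date $1,863.
Claim 4 ($11,119): 40% coinsurance on $11,119 = $4,447.60. Adding that to $1,863 gives $6,310.60, past the $4,700 cap; patient pays only $4,700 − $1,863 = $2,837.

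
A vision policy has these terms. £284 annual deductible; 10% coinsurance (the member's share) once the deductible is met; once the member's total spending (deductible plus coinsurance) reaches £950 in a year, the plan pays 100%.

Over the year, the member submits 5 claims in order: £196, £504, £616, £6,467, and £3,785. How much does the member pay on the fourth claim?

Claim 1 (£196): entire amount goes to the deductible. Cost to member: £196. OOP to date £196.
Claim 2 (£504): deductible takes £88, £416 remains; coinsurance £416 × 10% = £41.60. Member owes £129.60 (running OOP £325.60).
Claim 3 (£616): deductible met; 10% of £616 = £61.60. Member owes £61.60 (running OOP £387.20).
Claim 4 (£6,467): deductible already satisfied, so member's share is 10% × £6,467 = £646.70. Adding that to £387.20 gives £1,033.90, past the £950 cap; member pays only £950 − £387.20 = £562.80.

£562.80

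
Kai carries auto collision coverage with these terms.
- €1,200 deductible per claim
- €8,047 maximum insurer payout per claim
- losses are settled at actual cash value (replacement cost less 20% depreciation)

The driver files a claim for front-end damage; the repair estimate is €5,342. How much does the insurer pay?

At 20% depreciation, ACV = €5,342 − €1,068.40 = €4,273.60.
Less the €1,200 deductible: €4,273.60 − €1,200 = €3,073.60.
€3,073.60 ≤ €8,047, so the limit doesn't bind; insurer pays €3,073.60.

€3,073.60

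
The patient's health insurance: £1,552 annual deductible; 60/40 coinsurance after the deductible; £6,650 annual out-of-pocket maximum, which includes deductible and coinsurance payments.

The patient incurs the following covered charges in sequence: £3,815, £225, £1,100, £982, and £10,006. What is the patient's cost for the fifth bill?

£3,270

Bill 1, £3,815: £1,552 finishes the deductible; £2,263 goes to coinsurance; patient's 40% is £905.20. Cost to patient: £2,457.20. OOP to date £2,457.20.
Bill 2, £225: 40% coinsurance on £225 = £90. Patient pays £90; OOP now £2,547.20.
Bill 3, £1,100: 40% coinsurance on £1,100 = £440. Patient owes £440 (running OOP £2,987.20).
Bill 4, £982: 40% coinsurance on £982 = £392.80. Patient pays £392.80; OOP now £3,380.
Bill 5, £10,006: deductible already satisfied, so patient's share is 40% × £10,006 = £4,002.40. That would push OOP to £7,382.40, over the £6,650 cap, so patient pays £6,650 − £3,380 = £3,270.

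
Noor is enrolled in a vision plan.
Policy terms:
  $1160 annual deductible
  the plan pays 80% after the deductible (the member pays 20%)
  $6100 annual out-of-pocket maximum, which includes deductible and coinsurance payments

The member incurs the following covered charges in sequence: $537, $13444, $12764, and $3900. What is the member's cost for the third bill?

$2375.80

Bill 1, $537: all of it applies to the deductible. Member pays $537; OOP now $537.
Bill 2, $13444: deductible takes $623, $12821 remains; member's 20% is $2564.20. Cost to member: $3187.20. OOP to date $3724.20.
Bill 3, $12764: deductible met; 20% of $12764 = $2552.80. Adding that to $3724.20 gives $6277, past the $6100 cap; member pays only $6100 − $3724.20 = $2375.80.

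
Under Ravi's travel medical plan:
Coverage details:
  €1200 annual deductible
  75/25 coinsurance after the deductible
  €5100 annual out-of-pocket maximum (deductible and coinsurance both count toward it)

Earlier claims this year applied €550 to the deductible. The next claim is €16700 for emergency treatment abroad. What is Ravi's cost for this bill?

Remaining deductible: €1200 − €550 = €650.
That leaves €16700 − €650 = €16050 for coinsurance.
25% of €16050 = €4012.50 falls to the traveler.
That puts the traveler's cost at €650 + €4012.50 = €4662.50 before any cap.
That would bring total out-of-pocket to €5212.50, past the €5100 cap. The traveler is capped at €5100 − €550 = €4550 on this claim.

€4550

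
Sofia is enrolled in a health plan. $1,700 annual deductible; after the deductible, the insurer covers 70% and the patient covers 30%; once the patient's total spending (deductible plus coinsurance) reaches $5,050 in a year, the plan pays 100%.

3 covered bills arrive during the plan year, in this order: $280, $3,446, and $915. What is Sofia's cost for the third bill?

$274.50

Claim 1 — $280: all of it applies to the deductible. Patient owes $280 (running OOP $280).
Claim 2 — $3,446: $1,420 to deductible, leaving $2,026; patient's 30% is $607.80. Cost to patient: $2,027.80. OOP to date $2,307.80.
Claim 3 — $915: deductible met; 30% of $915 = $274.50. Patient owes $274.50 (running OOP $2,582.30).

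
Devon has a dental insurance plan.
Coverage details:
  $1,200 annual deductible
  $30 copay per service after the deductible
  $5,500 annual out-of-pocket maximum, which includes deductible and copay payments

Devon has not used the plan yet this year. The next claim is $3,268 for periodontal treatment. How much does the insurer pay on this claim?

Deductible not yet touched, so the first $1,200 of the bill goes to the deductible.
The remaining $2,068 (= $3,268 − $1,200) moves to the copay.
Copay on this service: $30.
Patient responsibility before any cap: $1,200 + $30 = $1,230.
Cumulative spending $0 + $1,230 = $1,230 stays under the $5,500 maximum.
Insurer pays the balance: $3,268 − $1,230 = $2,038.

$2,038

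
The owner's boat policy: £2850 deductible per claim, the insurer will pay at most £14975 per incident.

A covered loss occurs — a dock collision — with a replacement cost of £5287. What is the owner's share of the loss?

£2850

Less the £2850 deductible: £5287 − £2850 = £2437.
£2437 ≤ £14975, so the limit doesn't bind; insurer pays £2437.
Owner's share is the uncovered remainder: £5287 − £2437 = £2850.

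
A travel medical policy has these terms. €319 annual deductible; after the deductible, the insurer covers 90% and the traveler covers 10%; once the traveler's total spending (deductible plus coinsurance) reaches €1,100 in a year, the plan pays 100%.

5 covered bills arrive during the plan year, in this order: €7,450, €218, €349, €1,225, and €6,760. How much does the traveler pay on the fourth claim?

Bill 1, €7,450: €319 finishes the deductible; €7,131 goes to coinsurance; coinsurance €7,131 × 10% = €713.10. Traveler pays €1,032.10; OOP now €1,032.10.
Bill 2, €218: 10% coinsurance on €218 = €21.80. Traveler pays €21.80; OOP now €1,053.90.
Bill 3, €349: deductible met; 10% of €349 = €34.90. Traveler owes €34.90 (running OOP €1,088.80).
Bill 4, €1,225: 10% coinsurance on €1,225 = €122.50. Adding that to €1,088.80 gives €1,211.30, past the €1,100 cap; traveler pays only €1,100 − €1,088.80 = €11.20.

€11.20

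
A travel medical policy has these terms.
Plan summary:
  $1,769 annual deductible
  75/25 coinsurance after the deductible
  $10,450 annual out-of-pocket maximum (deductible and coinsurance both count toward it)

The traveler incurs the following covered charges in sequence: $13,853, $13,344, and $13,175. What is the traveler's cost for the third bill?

#1 ($13,853): $1,769 finishes the deductible; $12,084 goes to coinsurance; 25% of $12,084 = $3,021. Traveler pays $4,790; OOP now $4,790.
#2 ($13,344): deductible met; 25% of $13,344 = $3,336. Traveler pays $3,336; OOP now $8,126.
#3 ($13,175): deductible already satisfied, so traveler's share is 25% × $13,175 = $3,293.75. Adding that to $8,126 gives $11,419.75, past the $10,450 cap; traveler pays only $10,450 − $8,126 = $2,324.

$2,324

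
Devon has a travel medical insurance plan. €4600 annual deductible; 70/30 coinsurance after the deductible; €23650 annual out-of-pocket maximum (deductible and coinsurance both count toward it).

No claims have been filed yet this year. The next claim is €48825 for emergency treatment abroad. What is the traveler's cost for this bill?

Nothing has been paid toward the €4600 deductible, so the first €4600 of this charge is applied there.
That leaves €48825 − €4600 = €44225 for coinsurance.
Traveler's 30% share of €44225 is €13267.50.
That puts the traveler's cost at €4600 + €13267.50 = €17867.50 before any cap.
Cumulative spending €0 + €17867.50 = €17867.50 stays under the €23650 maximum.

€17867.50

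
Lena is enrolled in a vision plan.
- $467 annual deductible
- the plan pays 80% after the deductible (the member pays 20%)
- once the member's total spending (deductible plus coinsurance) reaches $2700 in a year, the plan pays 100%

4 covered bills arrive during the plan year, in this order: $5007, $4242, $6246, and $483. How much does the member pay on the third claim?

Bill 1, $5007: $467 finishes the deductible; $4540 goes to coinsurance; member's 20% is $908. Cost to member: $1375. OOP to date $1375.
Bill 2, $4242: deductible met; 20% of $4242 = $848.40. Cost to member: $848.40. OOP to date $2223.40.
Bill 3, $6246: deductible already satisfied, so member's share is 20% × $6246 = $1249.20. That would push OOP to $3472.60, over the $2700 cap, so member pays $2700 − $2223.40 = $476.60.

$476.60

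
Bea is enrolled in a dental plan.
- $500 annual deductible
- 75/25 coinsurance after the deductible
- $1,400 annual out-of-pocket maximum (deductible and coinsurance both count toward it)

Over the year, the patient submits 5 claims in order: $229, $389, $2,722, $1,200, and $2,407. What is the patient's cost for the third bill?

Claim 1 ($229): all of it applies to the deductible. Patient owes $229 (running OOP $229).
Claim 2 ($389): deductible takes $271, $118 remains; 25% of $118 = $29.50. Patient owes $300.50 (running OOP $529.50).
Claim 3 ($2,722): 25% coinsurance on $2,722 = $680.50. Patient pays $680.50; OOP now $1,210.

$680.50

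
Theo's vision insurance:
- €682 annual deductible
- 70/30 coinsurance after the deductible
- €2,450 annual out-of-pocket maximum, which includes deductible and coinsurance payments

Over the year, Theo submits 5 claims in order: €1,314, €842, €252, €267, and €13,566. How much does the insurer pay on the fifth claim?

Claim 1 (€1,314): deductible takes €682, €632 remains; 30% of €632 = €189.60. Cost to member: €871.60. OOP to date €871.60. Plan pays €1,314 − €871.60 = €442.40.
Claim 2 (€842): deductible met; 30% of €842 = €252.60. Cost to member: €252.60. OOP to date €1,124.20. Insurer: €842 − €252.60 = €589.40.
Claim 3 (€252): deductible already satisfied, so member's share is 30% × €252 = €75.60. Member pays €75.60; OOP now €1,199.80. Insurer: €252 − €75.60 = €176.40.
Claim 4 (€267): 30% coinsurance on €267 = €80.10. Cost to member: €80.10. OOP to date €1,279.90. Plan pays €267 − €80.10 = €186.90.
Claim 5 (€13,566): 30% coinsurance on €13,566 = €4,069.80. OOP would hit €5,349.70 > €2,450, so the cap limits the member to €2,450 − €1,279.90 = €1,170.10. Plan pays €13,566 − €1,170.10 = €12,395.90.

€12,395.90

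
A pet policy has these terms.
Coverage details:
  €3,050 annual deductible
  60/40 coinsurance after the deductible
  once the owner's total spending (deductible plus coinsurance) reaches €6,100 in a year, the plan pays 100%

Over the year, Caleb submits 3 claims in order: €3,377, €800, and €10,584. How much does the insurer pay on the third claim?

Claim 1 — €3,377: €3,050 finishes the deductible; €327 goes to coinsurance; 40% of €327 = €130.80. Cost to owner: €3,180.80. OOP to date €3,180.80. Insurer: €3,377 − €3,180.80 = €196.20.
Claim 2 — €800: deductible already satisfied, so owner's share is 40% × €800 = €320. Owner owes €320 (running OOP €3,500.80). Insurer: €800 − €320 = €480.
Claim 3 — €10,584: 40% coinsurance on €10,584 = €4,233.60. OOP would hit €7,734.40 > €6,100, so the cap limits the owner to €6,100 − €3,500.80 = €2,599.20. Insurer: €10,584 − €2,599.20 = €7,984.80.

€7,984.80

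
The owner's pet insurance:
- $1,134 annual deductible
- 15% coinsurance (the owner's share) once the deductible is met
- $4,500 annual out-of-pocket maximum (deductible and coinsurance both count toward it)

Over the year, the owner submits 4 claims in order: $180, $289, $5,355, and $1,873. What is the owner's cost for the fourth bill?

$280.95

Claim 1 ($180): entire amount goes to the deductible. Cost to owner: $180. OOP to date $180.
Claim 2 ($289): entire amount goes to the deductible. Owner owes $289 (running OOP $469).
Claim 3 ($5,355): $665 finishes the deductible; $4,690 goes to coinsurance; coinsurance $4,690 × 15% = $703.50. Owner pays $1,368.50; OOP now $1,837.50.
Claim 4 ($1,873): 15% coinsurance on $1,873 = $280.95. Cost to owner: $280.95. OOP to date $2,118.45.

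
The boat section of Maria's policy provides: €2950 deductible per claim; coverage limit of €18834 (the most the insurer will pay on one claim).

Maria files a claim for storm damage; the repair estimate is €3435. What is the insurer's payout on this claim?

Subtract the deductible: €3435 − €2950 = €485.
€485 is within the €18834 limit, so the insurer pays €485.

€485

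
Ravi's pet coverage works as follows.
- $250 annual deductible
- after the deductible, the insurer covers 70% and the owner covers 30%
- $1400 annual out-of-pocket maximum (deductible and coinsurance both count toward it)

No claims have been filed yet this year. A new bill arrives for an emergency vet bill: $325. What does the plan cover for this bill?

Deductible not yet touched, so the first $250 of the bill goes to the deductible.
That leaves $325 − $250 = $75 for coinsurance.
Coinsurance: $75 × 30% = $22.50.
So the owner owes $250 + $22.50 = $272.50 before any cap.
Year-to-date out-of-pocket becomes $0 + $272.50 = $272.50, still under the $1400 maximum, so no cap applies.
The insurer covers the remainder: $325 − $272.50 = $52.50.

$52.50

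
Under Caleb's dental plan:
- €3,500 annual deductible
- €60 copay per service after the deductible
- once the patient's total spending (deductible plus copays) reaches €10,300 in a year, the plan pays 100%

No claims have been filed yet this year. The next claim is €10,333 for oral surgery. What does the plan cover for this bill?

€6,773

The full €3,500 deductible is still open; €3,500 of this bill applies to it.
The remaining €6,833 (= €10,333 − €3,500) moves to the copay.
Copay on this service: €60.
Patient responsibility before any cap: €3,500 + €60 = €3,560.
Total out-of-pocket so far would be €0 + €3,560 = €3,560, below the €10,300 cap — no reduction.
The insurer covers the remainder: €10,333 − €3,560 = €6,773.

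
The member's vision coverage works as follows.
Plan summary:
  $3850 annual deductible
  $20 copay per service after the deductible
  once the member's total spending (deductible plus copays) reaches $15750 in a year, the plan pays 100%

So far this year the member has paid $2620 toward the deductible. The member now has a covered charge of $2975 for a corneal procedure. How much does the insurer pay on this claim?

Deductible still to meet: $3850 − $2620 = $1230.
The remaining $1745 (= $2975 − $1230) moves to the copay.
Copay on this service: $20.
So the member owes $1230 + $20 = $1250 before any cap.
Total out-of-pocket so far would be $2620 + $1250 = $3870, below the $15750 cap — no reduction.
The insurer covers the remainder: $2975 − $1250 = $1725.

$1725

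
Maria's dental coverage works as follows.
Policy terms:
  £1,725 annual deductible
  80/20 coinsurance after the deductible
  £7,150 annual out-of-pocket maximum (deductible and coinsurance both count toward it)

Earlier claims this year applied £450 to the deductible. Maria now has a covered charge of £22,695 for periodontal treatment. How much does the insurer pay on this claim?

£450 of the £1,725 deductible is already met, leaving £1,275.
That leaves £22,695 − £1,275 = £21,420 for coinsurance.
Coinsurance: £21,420 × 20% = £4,284.
Patient responsibility before any cap: £1,275 + £4,284 = £5,559.
Total out-of-pocket so far would be £450 + £5,559 = £6,009, below the £7,150 cap — no reduction.
Insurer pays the balance: £22,695 − £5,559 = £17,136.

£17,136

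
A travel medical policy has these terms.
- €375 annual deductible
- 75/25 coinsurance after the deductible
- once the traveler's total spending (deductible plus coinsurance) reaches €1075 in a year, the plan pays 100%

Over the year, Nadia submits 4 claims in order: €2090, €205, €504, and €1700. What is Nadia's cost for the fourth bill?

Bill 1, €2090: €375 finishes the deductible; €1715 goes to coinsurance; traveler's 25% is €428.75. Traveler pays €803.75; OOP now €803.75.
Bill 2, €205: deductible already satisfied, so traveler's share is 25% × €205 = €51.25. Cost to traveler: €51.25. OOP to date €855.
Bill 3, €504: deductible met; 25% of €504 = €126. Cost to traveler: €126. OOP to date €981.
Bill 4, €1700: 25% coinsurance on €1700 = €425. Adding that to €981 gives €1406, past the €1075 cap; traveler pays only €1075 − €981 = €94.

€94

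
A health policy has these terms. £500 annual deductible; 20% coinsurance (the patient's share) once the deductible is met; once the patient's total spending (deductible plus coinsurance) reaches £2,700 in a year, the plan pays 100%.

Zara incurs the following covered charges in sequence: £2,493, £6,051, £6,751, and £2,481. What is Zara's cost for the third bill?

£591.20

Claim 1 (£2,493): £500 finishes the deductible; £1,993 goes to coinsurance; 20% of £1,993 = £398.60. Patient pays £898.60; OOP now £898.60.
Claim 2 (£6,051): deductible already satisfied, so patient's share is 20% × £6,051 = £1,210.20. Patient pays £1,210.20; OOP now £2,108.80.
Claim 3 (£6,751): deductible already satisfied, so patient's share is 20% × £6,751 = £1,350.20. OOP would hit £3,459 > £2,700, so the cap limits the patient to £2,700 − £2,108.80 = £591.20.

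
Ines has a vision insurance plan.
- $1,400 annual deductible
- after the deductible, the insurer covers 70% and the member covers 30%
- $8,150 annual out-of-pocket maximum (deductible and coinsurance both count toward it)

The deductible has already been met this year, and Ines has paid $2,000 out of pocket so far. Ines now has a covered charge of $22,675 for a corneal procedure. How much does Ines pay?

$6,150

The deductible is already satisfied, so the full bill goes to coinsurance.
Member's 30% share of $22,675 is $6,802.50.
That would bring total out-of-pocket to $8,802.50, past the $8,150 cap. The member is capped at $8,150 − $2,000 = $6,150 on this claim.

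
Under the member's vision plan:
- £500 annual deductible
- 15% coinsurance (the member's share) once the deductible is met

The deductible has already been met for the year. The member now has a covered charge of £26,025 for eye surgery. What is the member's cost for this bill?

£3,903.75

The deductible is already satisfied, so the full bill goes to coinsurance.
15% of £26,025 = £3,903.75 falls to the member.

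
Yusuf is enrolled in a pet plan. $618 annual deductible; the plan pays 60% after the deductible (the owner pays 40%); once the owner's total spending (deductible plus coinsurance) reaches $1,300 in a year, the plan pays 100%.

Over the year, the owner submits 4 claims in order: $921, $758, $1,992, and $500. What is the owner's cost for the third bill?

$257.60

Claim 1 — $921: $618 to deductible, leaving $303; owner's 40% is $121.20. Owner pays $739.20; OOP now $739.20.
Claim 2 — $758: deductible met; 40% of $758 = $303.20. Owner pays $303.20; OOP now $1,042.40.
Claim 3 — $1,992: deductible met; 40% of $1,992 = $796.80. Adding that to $1,042.40 gives $1,839.20, past the $1,300 cap; owner pays only $1,300 − $1,042.40 = $257.60.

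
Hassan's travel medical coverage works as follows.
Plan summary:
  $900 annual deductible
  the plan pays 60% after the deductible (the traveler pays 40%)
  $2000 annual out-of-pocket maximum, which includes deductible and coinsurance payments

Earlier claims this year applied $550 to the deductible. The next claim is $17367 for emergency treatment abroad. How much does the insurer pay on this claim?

$15917

Deductible still to meet: $900 − $550 = $350.
That leaves $17367 − $350 = $17017 for coinsurance.
Coinsurance: $17017 × 40% = $6806.80.
So the traveler owes $350 + $6806.80 = $7156.80 before any cap.
Year-to-date out-of-pocket would reach $550 + $7156.80 = $7706.80, above the $2000 maximum, so the traveler pays only $2000 − $550 = $1450.
The plan picks up $17367 − $1450 = $15917.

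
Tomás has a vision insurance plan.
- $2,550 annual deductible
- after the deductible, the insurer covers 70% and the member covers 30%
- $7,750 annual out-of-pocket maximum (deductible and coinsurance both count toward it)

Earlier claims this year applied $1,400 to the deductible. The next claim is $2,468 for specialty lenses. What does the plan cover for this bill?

$922.60

Remaining deductible: $2,550 − $1,400 = $1,150.
After the $1,150 deductible portion, $2,468 − $1,150 = $1,318 is subject to coinsurance.
Coinsurance: $1,318 × 30% = $395.40.
Member responsibility before any cap: $1,150 + $395.40 = $1,545.40.
Total out-of-pocket so far would be $1,400 + $1,545.40 = $2,945.40, below the $7,750 cap — no reduction.
The insurer covers the remainder: $2,468 − $1,545.40 = $922.60.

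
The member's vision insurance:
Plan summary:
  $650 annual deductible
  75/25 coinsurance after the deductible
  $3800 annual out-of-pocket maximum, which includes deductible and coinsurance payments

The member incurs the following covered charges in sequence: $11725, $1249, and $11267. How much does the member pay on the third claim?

Claim 1 — $11725: deductible takes $650, $11075 remains; 25% of $11075 = $2768.75. Member owes $3418.75 (running OOP $3418.75).
Claim 2 — $1249: deductible met; 25% of $1249 = $312.25. Cost to member: $312.25. OOP to date $3731.
Claim 3 — $11267: deductible met; 25% of $11267 = $2816.75. Adding that to $3731 gives $6547.75, past the $3800 cap; member pays only $3800 − $3731 = $69.

$69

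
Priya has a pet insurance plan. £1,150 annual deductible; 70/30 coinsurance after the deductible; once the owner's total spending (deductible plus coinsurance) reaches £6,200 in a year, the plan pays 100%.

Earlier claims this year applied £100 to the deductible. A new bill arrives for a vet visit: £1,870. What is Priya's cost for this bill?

£100 of the £1,150 deductible is already met, leaving £1,050.
The remaining £820 (= £1,870 − £1,050) moves to coinsurance.
Owner's 30% share of £820 is £246.
That puts the owner's cost at £1,050 + £246 = £1,296 before any cap.
Total out-of-pocket so far would be £100 + £1,296 = £1,396, below the £6,200 cap — no reduction.

£1,296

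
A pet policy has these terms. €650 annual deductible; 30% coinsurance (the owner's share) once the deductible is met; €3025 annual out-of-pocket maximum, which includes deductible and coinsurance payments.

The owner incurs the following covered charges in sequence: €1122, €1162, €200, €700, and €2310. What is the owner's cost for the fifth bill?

€693

Claim 1 (€1122): deductible takes €650, €472 remains; owner's 30% is €141.60. Owner owes €791.60 (running OOP €791.60).
Claim 2 (€1162): deductible already satisfied, so owner's share is 30% × €1162 = €348.60. Cost to owner: €348.60. OOP to date €1140.20.
Claim 3 (€200): 30% coinsurance on €200 = €60. Owner pays €60; OOP now €1200.20.
Claim 4 (€700): 30% coinsurance on €700 = €210. Owner pays €210; OOP now €1410.20.
Claim 5 (€2310): deductible met; 30% of €2310 = €693. Owner pays €693; OOP now €2103.20.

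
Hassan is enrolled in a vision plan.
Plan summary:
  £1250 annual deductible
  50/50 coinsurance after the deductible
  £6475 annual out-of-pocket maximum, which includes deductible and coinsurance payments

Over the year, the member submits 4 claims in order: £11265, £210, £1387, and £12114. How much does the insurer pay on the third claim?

£1274.50

#1 (£11265): deductible takes £1250, £10015 remains; member's 50% is £5007.50. Cost to member: £6257.50. OOP to date £6257.50. Insurer: £11265 − £6257.50 = £5007.50.
#2 (£210): deductible already satisfied, so member's share is 50% × £210 = £105. Member owes £105 (running OOP £6362.50). Insurer: £210 − £105 = £105.
#3 (£1387): deductible already satisfied, so member's share is 50% × £1387 = £693.50. OOP would hit £7056 > £6475, so the cap limits the member to £6475 − £6362.50 = £112.50. Plan pays £1387 − £112.50 = £1274.50.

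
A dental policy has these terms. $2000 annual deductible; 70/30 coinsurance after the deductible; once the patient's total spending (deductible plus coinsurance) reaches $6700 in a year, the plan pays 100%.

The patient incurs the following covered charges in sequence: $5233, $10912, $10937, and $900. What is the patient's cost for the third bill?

$456.50

Claim 1 ($5233): deductible takes $2000, $3233 remains; 30% of $3233 = $969.90. Patient owes $2969.90 (running OOP $2969.90).
Claim 2 ($10912): deductible already satisfied, so patient's share is 30% × $10912 = $3273.60. Patient pays $3273.60; OOP now $6243.50.
Claim 3 ($10937): 30% coinsurance on $10937 = $3281.10. OOP would hit $9524.60 > $6700, so the cap limits the patient to $6700 − $6243.50 = $456.50.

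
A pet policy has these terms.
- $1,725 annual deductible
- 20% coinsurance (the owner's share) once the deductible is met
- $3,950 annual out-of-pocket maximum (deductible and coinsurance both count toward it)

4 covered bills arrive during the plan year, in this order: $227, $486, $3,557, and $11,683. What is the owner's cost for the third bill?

Claim 1 — $227: fully absorbed by the deductible. Owner owes $227 (running OOP $227).
Claim 2 — $486: all of it applies to the deductible. Cost to owner: $486. OOP to date $713.
Claim 3 — $3,557: $1,012 finishes the deductible; $2,545 goes to coinsurance; coinsurance $2,545 × 20% = $509. Owner owes $1,521 (running OOP $2,234).

$1,521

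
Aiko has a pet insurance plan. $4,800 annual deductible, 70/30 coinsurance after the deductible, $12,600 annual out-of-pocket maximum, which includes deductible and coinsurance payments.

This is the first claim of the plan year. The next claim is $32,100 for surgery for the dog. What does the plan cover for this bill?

$19,500

Deductible not yet touched, so the first $4,800 of the bill goes to the deductible.
The remaining $27,300 (= $32,100 − $4,800) moves to coinsurance.
Owner's 30% share of $27,300 is $8,190.
That puts the owner's cost at $4,800 + $8,190 = $12,990 before any cap.
Adding $12,990 to the $0 already spent would give $12,990, which exceeds the $12,600 cap; the owner pays just $12,600 − $0 = $12,600.
The insurer covers the remainder: $32,100 − $12,600 = $19,500.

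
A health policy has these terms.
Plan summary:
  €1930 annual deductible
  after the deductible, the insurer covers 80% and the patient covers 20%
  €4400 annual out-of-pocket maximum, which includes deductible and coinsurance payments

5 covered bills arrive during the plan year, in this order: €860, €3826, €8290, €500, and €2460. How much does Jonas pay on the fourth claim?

Claim 1 — €860: entire amount goes to the deductible. Patient pays €860; OOP now €860.
Claim 2 — €3826: €1070 to deductible, leaving €2756; patient's 20% is €551.20. Patient pays €1621.20; OOP now €2481.20.
Claim 3 — €8290: deductible met; 20% of €8290 = €1658. Patient owes €1658 (running OOP €4139.20).
Claim 4 — €500: deductible met; 20% of €500 = €100. Patient owes €100 (running OOP €4239.20).

€100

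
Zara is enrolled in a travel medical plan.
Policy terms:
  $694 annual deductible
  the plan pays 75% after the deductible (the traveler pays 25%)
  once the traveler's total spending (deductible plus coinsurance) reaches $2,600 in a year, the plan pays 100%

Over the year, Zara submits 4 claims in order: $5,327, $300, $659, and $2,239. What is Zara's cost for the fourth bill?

Claim 1 — $5,327: $694 to deductible, leaving $4,633; 25% of $4,633 = $1,158.25. Traveler owes $1,852.25 (running OOP $1,852.25).
Claim 2 — $300: 25% coinsurance on $300 = $75. Traveler pays $75; OOP now $1,927.25.
Claim 3 — $659: deductible already satisfied, so traveler's share is 25% × $659 = $164.75. Cost to traveler: $164.75. OOP to date $2,092.
Claim 4 — $2,239: 25% coinsurance on $2,239 = $559.75. That would push OOP to $2,651.75, over the $2,600 cap, so traveler pays $2,600 − $2,092 = $508.

$508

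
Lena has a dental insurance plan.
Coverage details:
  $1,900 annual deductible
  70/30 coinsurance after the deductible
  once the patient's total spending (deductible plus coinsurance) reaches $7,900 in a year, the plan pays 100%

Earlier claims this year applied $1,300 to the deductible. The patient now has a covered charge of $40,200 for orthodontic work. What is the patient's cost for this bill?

Remaining deductible: $1,900 − $1,300 = $600.
That leaves $40,200 − $600 = $39,600 for coinsurance.
Patient's 30% share of $39,600 is $11,880.
That puts the patient's cost at $600 + $11,880 = $12,480 before any cap.
Adding $12,480 to the $1,300 already spent would give $13,780, which exceeds the $7,900 cap; the patient pays just $7,900 − $1,300 = $6,600.

$6,600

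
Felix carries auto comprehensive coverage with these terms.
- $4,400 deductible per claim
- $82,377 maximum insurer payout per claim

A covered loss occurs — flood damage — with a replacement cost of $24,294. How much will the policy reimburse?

Subtract the deductible: $24,294 − $4,400 = $19,894.
That's under the $82,377 cap, so the insurer reimburses the full $19,894.

$19,894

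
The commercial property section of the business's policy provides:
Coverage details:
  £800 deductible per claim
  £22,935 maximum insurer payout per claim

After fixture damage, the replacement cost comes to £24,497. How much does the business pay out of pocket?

£1,562

Less the £800 deductible: £24,497 − £800 = £23,697.
Since £23,697 > £22,935, the payout is capped at £22,935.
The business bears the rest of the original loss: £24,497 − £22,935 = £1,562.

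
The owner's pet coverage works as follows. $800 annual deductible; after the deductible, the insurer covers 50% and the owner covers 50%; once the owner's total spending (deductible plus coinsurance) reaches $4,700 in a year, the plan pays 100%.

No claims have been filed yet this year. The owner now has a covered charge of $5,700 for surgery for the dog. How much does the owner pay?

$3,250

Nothing has been paid toward the $800 deductible, so the first $800 of this charge is applied there.
The remaining $4,900 (= $5,700 − $800) moves to coinsurance.
Owner's 50% share of $4,900 is $2,450.
That puts the owner's cost at $800 + $2,450 = $3,250 before any cap.
Cumulative spending $0 + $3,250 = $3,250 stays under the $4,700 maximum.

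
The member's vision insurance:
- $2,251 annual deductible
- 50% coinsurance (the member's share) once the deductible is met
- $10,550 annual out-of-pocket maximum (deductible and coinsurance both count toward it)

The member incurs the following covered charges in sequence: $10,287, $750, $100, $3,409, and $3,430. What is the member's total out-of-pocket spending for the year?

#1 ($10,287): deductible takes $2,251, $8,036 remains; 50% of $8,036 = $4,018. Member owes $6,269 (running OOP $6,269).
#2 ($750): deductible already satisfied, so member's share is 50% × $750 = $375. Member pays $375; OOP now $6,644.
#3 ($100): deductible already satisfied, so member's share is 50% × $100 = $50. Cost to member: $50. OOP to date $6,694.
#4 ($3,409): deductible met; 50% of $3,409 = $1,704.50. Member owes $1,704.50 (running OOP $8,398.50).
#5 ($3,430): deductible already satisfied, so member's share is 50% × $3,430 = $1,715. Member owes $1,715 (running OOP $10,113.50).
Summing the member's payments: $6,269 + $375 + $50 + $1,704.50 + $1,715 = $10,113.50.

$10,113.50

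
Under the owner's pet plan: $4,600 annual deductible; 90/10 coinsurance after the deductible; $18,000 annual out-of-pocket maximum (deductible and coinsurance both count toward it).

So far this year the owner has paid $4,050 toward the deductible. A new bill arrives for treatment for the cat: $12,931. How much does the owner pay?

$1,788.10

Deductible still to meet: $4,600 − $4,050 = $550.
The remaining $12,381 (= $12,931 − $550) moves to coinsurance.
Coinsurance: $12,381 × 10% = $1,238.10.
So the owner owes $550 + $1,238.10 = $1,788.10 before any cap.
Total out-of-pocket so far would be $4,050 + $1,788.10 = $5,838.10, below the $18,000 cap — no reduction.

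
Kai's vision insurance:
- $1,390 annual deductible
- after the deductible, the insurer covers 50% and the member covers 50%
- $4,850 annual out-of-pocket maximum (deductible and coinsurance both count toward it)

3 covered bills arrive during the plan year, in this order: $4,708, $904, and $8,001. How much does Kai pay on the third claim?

$1,349

Claim 1 — $4,708: $1,390 finishes the deductible; $3,318 goes to coinsurance; coinsurance $3,318 × 50% = $1,659. Member owes $3,049 (running OOP $3,049).
Claim 2 — $904: deductible met; 50% of $904 = $452. Member pays $452; OOP now $3,501.
Claim 3 — $8,001: 50% coinsurance on $8,001 = $4,000.50. OOP would hit $7,501.50 > $4,850, so the cap limits the member to $4,850 − $3,501 = $1,349.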